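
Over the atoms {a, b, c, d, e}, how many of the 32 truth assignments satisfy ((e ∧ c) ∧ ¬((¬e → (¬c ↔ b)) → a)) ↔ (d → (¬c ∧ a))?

12

Initial set: {(((e ∧ c) ∧ ¬((¬e → (¬c ↔ b)) → a)) ↔ (d → (¬c ∧ a)))}.
(((e ∧ c) ∧ ¬((¬e → (¬c ↔ b)) → a)) ↔ (d → (¬c ∧ a))): β-rule — branch into ((e ∧ c) ∧ ¬((¬e → (¬c ↔ b)) → a)), (d → (¬c ∧ a))  //  ¬((e ∧ c) ∧ ¬((¬e → (¬c ↔ b)) → a)), ¬(d → (¬c ∧ a)).
  branch 1 (add ((e ∧ c) ∧ ¬((¬e → (¬c ↔ b)) → a)), (d → (¬c ∧ a))):
    ((e ∧ c) ∧ ¬((¬e → (¬c ↔ b)) → a)): α-rule — add (e ∧ c), ¬((¬e → (¬c ↔ b)) → a).
    (e ∧ c): α-rule — add e, c.
    ¬((¬e → (¬c ↔ b)) → a): α-rule — add (¬e → (¬c ↔ b)), ¬a.
    (d → (¬c ∧ a)): β-rule — branch into ¬d  //  (¬c ∧ a).
      branch 1.1 (add ¬d):
        (¬e → (¬c ↔ b)): β-rule — branch into ¬¬e  //  (¬c ↔ b).
          branch 1.1.1 (add ¬¬e):
            ○ open, literals {a=F, c=T, d=F, e=T}.
          branch 1.1.2 (add (¬c ↔ b)):
            (¬c ↔ b): β-rule — branch into ¬c, b  //  ¬¬c, ¬b.
              branch 1.1.2.1 (add ¬c, b):
                × closes — contains both c and ¬c.
              branch 1.1.2.2 (add ¬¬c, ¬b):
                ○ open, literals {a=F, b=F, c=T, d=F, e=T}.
      branch 1.2 (add (¬c ∧ a)):
        (¬c ∧ a): α-rule — add ¬c, a.
        × closes — contains both c and ¬c.
  branch 2 (add ¬((e ∧ c) ∧ ¬((¬e → (¬c ↔ b)) → a)), ¬(d → (¬c ∧ a))):
    ¬(d → (¬c ∧ a)): α-rule — add d, ¬(¬c ∧ a).
    ¬((e ∧ c) ∧ ¬((¬e → (¬c ↔ b)) → a)): β-rule — branch into ¬(e ∧ c)  //  ¬¬((¬e → (¬c ↔ b)) → a).
      branch 2.1 (add ¬(e ∧ c)):
        ¬(¬c ∧ a): β-rule — branch into ¬¬c  //  ¬a.
          branch 2.1.1 (add ¬¬c):
            ¬(e ∧ c): β-rule — branch into ¬e  //  ¬c.
              branch 2.1.1.1 (add ¬e):
                ○ open, literals {c=T, d=T, e=F}.
              branch 2.1.1.2 (add ¬c):
                × closes — contains both c and ¬c.
          branch 2.1.2 (add ¬a):
            ¬(e ∧ c): β-rule — branch into ¬e  //  ¬c.
              branch 2.1.2.1 (add ¬e):
                ○ open, literals {a=F, d=T, e=F}.
              branch 2.1.2.2 (add ¬c):
                ○ open, literals {a=F, c=F, d=T}.
      branch 2.2 (add ¬¬((¬e → (¬c ↔ b)) → a)):
        ¬(¬c ∧ a): β-rule — branch into ¬¬c  //  ¬a.
          branch 2.2.1 (add ¬¬c):
            ¬¬((¬e → (¬c ↔ b)) → a): β-rule — branch into ¬(¬e → (¬c ↔ b))  //  a.
              branch 2.2.1.1 (add ¬(¬e → (¬c ↔ b))):
                ¬(¬e → (¬c ↔ b)): α-rule — add ¬e, ¬(¬c ↔ b).
                ¬(¬c ↔ b): β-rule — branch into ¬c, ¬b  //  ¬¬c, b.
                  branch 2.2.1.1.1 (add ¬c, ¬b):
                    × closes — contains both c and ¬c.
                  branch 2.2.1.1.2 (add ¬¬c, b):
                    ○ open, literals {b=T, c=T, d=T, e=F}.
              branch 2.2.1.2 (add a):
                ○ open, literals {a=T, c=T, d=T}.
          branch 2.2.2 (add ¬a):
            ¬¬((¬e → (¬c ↔ b)) → a): β-rule — branch into ¬(¬e → (¬c ↔ b))  //  a.
              branch 2.2.2.1 (add ¬(¬e → (¬c ↔ b))):
                ¬(¬e → (¬c ↔ b)): α-rule — add ¬e, ¬(¬c ↔ b).
                ¬(¬c ↔ b): β-rule — branch into ¬c, ¬b  //  ¬¬c, b.
                  branch 2.2.2.1.1 (add ¬c, ¬b):
                    ○ open, literals {a=F, b=F, c=F, d=T, e=F}.
                  branch 2.2.2.1.2 (add ¬¬c, b):
                    ○ open, literals {a=F, b=T, c=T, d=T, e=F}.
              branch 2.2.2.2 (add a):
                × closes — contains both a and ¬a.
5 branches closed, 9 open.
Each open branch fixes some atoms; the unmentioned ones are free. Counting distinct full assignments: branch {a=F, c=T, d=F, e=T} (b) contributes 2 new; branch {a=F, b=F, c=T, d=F, e=T} (none free) contributes 0 new; branch {c=T, d=T, e=F} (a, b) contributes 4 new; branch {a=F, d=T, e=F} (b, c) contributes 2 new; branch {a=F, c=F, d=T} (b, e) contributes 2 new; branch {b=T, c=T, d=T, e=F} (a) contributes 0 new; branch {a=T, c=T, d=T} (b, e) contributes 2 new; branch {a=F, b=F, c=F, d=T, e=F} (none free) contributes 0 new; branch {a=F, b=T, c=T, d=T, e=F} (none free) contributes 0 new. Total: 12.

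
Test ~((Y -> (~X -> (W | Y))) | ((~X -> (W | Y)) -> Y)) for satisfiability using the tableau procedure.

Unsatisfiable

Initial set: {T ~((Y -> (~X -> (W | Y))) | ((~X -> (W | Y)) -> Y))}.
T ~((Y -> (~X -> (W | Y))) | ((~X -> (W | Y)) -> Y)): α-rule — add F (Y -> (~X -> (W | Y))), F ((~X -> (W | Y)) -> Y).
F (Y -> (~X -> (W | Y))): α-rule — add T Y, F (~X -> (W | Y)).
F ((~X -> (W | Y)) -> Y): α-rule — add T (~X -> (W | Y)), F Y.
× closes — contains both Y and ~Y.
All 1 branch closes.
Every branch closed; the formula is unsatisfiable.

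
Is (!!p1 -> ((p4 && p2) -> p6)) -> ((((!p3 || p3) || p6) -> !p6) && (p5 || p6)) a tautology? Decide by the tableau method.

Assume the negation and expand:
Initial set: {!((!!p1 -> ((p4 && p2) -> p6)) -> ((((!p3 || p3) || p6) -> !p6) && (p5 || p6)))}.
!((!!p1 -> ((p4 && p2) -> p6)) -> ((((!p3 || p3) || p6) -> !p6) && (p5 || p6))): α-rule — add (!!p1 -> ((p4 && p2) -> p6)), !((((!p3 || p3) || p6) -> !p6) && (p5 || p6)).
(!!p1 -> ((p4 && p2) -> p6)): β-rule — branch into !!!p1  //  ((p4 && p2) -> p6).
  branch 1 (add !!!p1):
    !!!p1: drop double negation, giving !p1.
    !((((!p3 || p3) || p6) -> !p6) && (p5 || p6)): β-rule — branch into !(((!p3 || p3) || p6) -> !p6)  //  !(p5 || p6).
      branch 1.1 (add !(((!p3 || p3) || p6) -> !p6)):
        !(((!p3 || p3) || p6) -> !p6): α-rule — add ((!p3 || p3) || p6), !!p6.
        ((!p3 || p3) || p6): β-rule — branch into (!p3 || p3)  //  p6.
          branch 1.1.1 (add (!p3 || p3)):
            (!p3 || p3): β-rule — branch into !p3  //  p3.
              branch 1.1.1.1 (add !p3):
                ○ open, literals {p1=false, p3=false, p6=true}.
              branch 1.1.1.2 (add p3):
                ○ open, literals {p1=false, p3=true, p6=true}.
          branch 1.1.2 (add p6):
            ○ open, literals {p1=false, p6=true}.
      branch 1.2 (add !(p5 || p6)):
        !(p5 || p6): α-rule — add !p5, !p6.
        ○ open, literals {p1=false, p5=false, p6=false}.
  branch 2 (add ((p4 && p2) -> p6)):
    !((((!p3 || p3) || p6) -> !p6) && (p5 || p6)): β-rule — branch into !(((!p3 || p3) || p6) -> !p6)  //  !(p5 || p6).
      branch 2.1 (add !(((!p3 || p3) || p6) -> !p6)):
        !(((!p3 || p3) || p6) -> !p6): α-rule — add ((!p3 || p3) || p6), !!p6.
        ((p4 && p2) -> p6): β-rule — branch into !(p4 && p2)  //  p6.
          branch 2.1.1 (add !(p4 && p2)):
            ((!p3 || p3) || p6): β-rule — branch into (!p3 || p3)  //  p6.
              branch 2.1.1.1 (add (!p3 || p3)):
                !(p4 && p2): β-rule — branch into !p4  //  !p2.
                  branch 2.1.1.1.1 (add !p4):
                    (!p3 || p3): β-rule — branch into !p3  //  p3.
                      branch 2.1.1.1.1.1 (add !p3):
                        ○ open, literals {p3=false, p4=false, p6=true}.
                      branch 2.1.1.1.1.2 (add p3):
                        ○ open, literals {p3=true, p4=false, p6=true}.
                  branch 2.1.1.1.2 (add !p2):
                    (!p3 || p3): β-rule — branch into !p3  //  p3.
                      branch 2.1.1.1.2.1 (add !p3):
                        ○ open, literals {p2=false, p3=false, p6=true}.
                      branch 2.1.1.1.2.2 (add p3):
                        ○ open, literals {p2=false, p3=true, p6=true}.
              branch 2.1.1.2 (add p6):
                !(p4 && p2): β-rule — branch into !p4  //  !p2.
                  branch 2.1.1.2.1 (add !p4):
                    ○ open, literals {p4=false, p6=true}.
                  branch 2.1.1.2.2 (add !p2):
                    ○ open, literals {p2=false, p6=true}.
          branch 2.1.2 (add p6):
            ((!p3 || p3) || p6): β-rule — branch into (!p3 || p3)  //  p6.
              branch 2.1.2.1 (add (!p3 || p3)):
                (!p3 || p3): β-rule — branch into !p3  //  p3.
                  branch 2.1.2.1.1 (add !p3):
                    ○ open, literals {p3=false, p6=true}.
                  branch 2.1.2.1.2 (add p3):
                    ○ open, literals {p3=true, p6=true}.
              branch 2.1.2.2 (add p6):
                ○ open, literals {p6=true}.
      branch 2.2 (add !(p5 || p6)):
        !(p5 || p6): α-rule — add !p5, !p6.
        ((p4 && p2) -> p6): β-rule — branch into !(p4 && p2)  //  p6.
          branch 2.2.1 (add !(p4 && p2)):
            !(p4 && p2): β-rule — branch into !p4  //  !p2.
              branch 2.2.1.1 (add !p4):
                ○ open, literals {p4=false, p5=false, p6=false}.
              branch 2.2.1.2 (add !p2):
                ○ open, literals {p2=false, p5=false, p6=false}.
          branch 2.2.2 (add p6):
            × closes — contains both p6 and !p6.
1 branch closed, 15 open.
An open branch gives a countermodel: p1=false, p3=false, p6=true (unmentioned atoms arbitrary); under it the original formula is false.

Not valid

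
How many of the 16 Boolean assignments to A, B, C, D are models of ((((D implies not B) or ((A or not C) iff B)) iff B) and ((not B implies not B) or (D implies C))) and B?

Initial set: {T (((((D implies not B) or ((A or not C) iff B)) iff B) and ((not B implies not B) or (D implies C))) and B)}.
T (((((D implies not B) or ((A or not C) iff B)) iff B) and ((not B implies not B) or (D implies C))) and B): α-rule — add T ((((D implies not B) or ((A or not C) iff B)) iff B) and ((not B implies not B) or (D implies C))), T B.
T ((((D implies not B) or ((A or not C) iff B)) iff B) and ((not B implies not B) or (D implies C))): α-rule — add T (((D implies not B) or ((A or not C) iff B)) iff B), T ((not B implies not B) or (D implies C)).
T (((D implies not B) or ((A or not C) iff B)) iff B): β-rule — branch into T ((D implies not B) or ((A or not C) iff B)), T B  //  F ((D implies not B) or ((A or not C) iff B)), F B.
  branch 1 (add T ((D implies not B) or ((A or not C) iff B)), T B):
    T ((not B implies not B) or (D implies C)): β-rule — branch into T (not B implies not B)  //  T (D implies C).
      branch 1.1 (add T (not B implies not B)):
        T ((D implies not B) or ((A or not C) iff B)): β-rule — branch into T (D implies not B)  //  T ((A or not C) iff B).
          branch 1.1.1 (add T (D implies not B)):
            T (not B implies not B): β-rule — branch into F not B  //  T not B.
              branch 1.1.1.1 (add F not B):
                T (D implies not B): β-rule — branch into F D  //  T not B.
                  branch 1.1.1.1.1 (add F D):
                    ○ open, literals {B=1, D=0}.
                  branch 1.1.1.1.2 (add T not B):
                    × closes — contains both B and not B.
              branch 1.1.1.2 (add T not B):
                × closes — contains both B and not B.
          branch 1.1.2 (add T ((A or not C) iff B)):
            T (not B implies not B): β-rule — branch into F not B  //  T not B.
              branch 1.1.2.1 (add F not B):
                T ((A or not C) iff B): β-rule — branch into T (A or not C), T B  //  F (A or not C), F B.
                  branch 1.1.2.1.1 (add T (A or not C), T B):
                    T (A or not C): β-rule — branch into T A  //  T not C.
                      branch 1.1.2.1.1.1 (add T A):
                        ○ open, literals {A=1, B=1}.
                      branch 1.1.2.1.1.2 (add T not C):
                        ○ open, literals {B=1, C=0}.
                  branch 1.1.2.1.2 (add F (A or not C), F B):
                    × closes — contains both B and not B.
              branch 1.1.2.2 (add T not B):
                × closes — contains both B and not B.
      branch 1.2 (add T (D implies C)):
        T ((D implies not B) or ((A or not C) iff B)): β-rule — branch into T (D implies not B)  //  T ((A or not C) iff B).
          branch 1.2.1 (add T (D implies not B)):
            T (D implies C): β-rule — branch into F D  //  T C.
              branch 1.2.1.1 (add F D):
                T (D implies not B): β-rule — branch into F D  //  T not B.
                  branch 1.2.1.1.1 (add F D):
                    ○ open, literals {B=1, D=0}.
                  branch 1.2.1.1.2 (add T not B):
                    × closes — contains both B and not B.
              branch 1.2.1.2 (add T C):
                T (D implies not B): β-rule — branch into F D  //  T not B.
                  branch 1.2.1.2.1 (add F D):
                    ○ open, literals {B=1, C=1, D=0}.
                  branch 1.2.1.2.2 (add T not B):
                    × closes — contains both B and not B.
          branch 1.2.2 (add T ((A or not C) iff B)):
            T (D implies C): β-rule — branch into F D  //  T C.
              branch 1.2.2.1 (add F D):
                T ((A or not C) iff B): β-rule — branch into T (A or not C), T B  //  F (A or not C), F B.
                  branch 1.2.2.1.1 (add T (A or not C), T B):
                    T (A or not C): β-rule — branch into T A  //  T not C.
                      branch 1.2.2.1.1.1 (add T A):
                        ○ open, literals {A=1, B=1, D=0}.
                      branch 1.2.2.1.1.2 (add T not C):
                        ○ open, literals {B=1, C=0, D=0}.
                  branch 1.2.2.1.2 (add F (A or not C), F B):
                    × closes — contains both B and not B.
              branch 1.2.2.2 (add T C):
                T ((A or not C) iff B): β-rule — branch into T (A or not C), T B  //  F (A or not C), F B.
                  branch 1.2.2.2.1 (add T (A or not C), T B):
                    T (A or not C): β-rule — branch into T A  //  T not C.
                      branch 1.2.2.2.1.1 (add T A):
                        ○ open, literals {A=1, B=1, C=1}.
                      branch 1.2.2.2.1.2 (add T not C):
                        × closes — contains both C and not C.
                  branch 1.2.2.2.2 (add F (A or not C), F B):
                    × closes — contains both B and not B.
  branch 2 (add F ((D implies not B) or ((A or not C) iff B)), F B):
    × closes — contains both B and not B.
10 branches closed, 8 open.
Each open branch fixes some atoms; the unmentioned ones are free. Counting distinct full assignments: branch {B=1, D=0} (A, C) contributes 4 new; branch {A=1, B=1} (C, D) contributes 2 new; branch {B=1, C=0} (A, D) contributes 1 new; branch {B=1, D=0} (A, C) contributes 0 new; branch {B=1, C=1, D=0} (A) contributes 0 new; branch {A=1, B=1, D=0} (C) contributes 0 new; branch {B=1, C=0, D=0} (A) contributes 0 new; branch {A=1, B=1, C=1} (D) contributes 0 new. Total: 7.

7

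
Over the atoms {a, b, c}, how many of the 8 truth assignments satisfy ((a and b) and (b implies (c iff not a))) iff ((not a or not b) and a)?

5

Initial set: {(((a and b) and (b implies (c iff not a))) iff ((not a or not b) and a))}.
(((a and b) and (b implies (c iff not a))) iff ((not a or not b) and a)): β-rule — branch into ((a and b) and (b implies (c iff not a))), ((not a or not b) and a)  //  not ((a and b) and (b implies (c iff not a))), not ((not a or not b) and a).
  branch 1 (add ((a and b) and (b implies (c iff not a))), ((not a or not b) and a)):
    ((a and b) and (b implies (c iff not a))): α-rule — add (a and b), (b implies (c iff not a)).
    ((not a or not b) and a): α-rule — add (not a or not b), a.
    (a and b): α-rule — add a, b.
    (b implies (c iff not a)): β-rule — branch into not b  //  (c iff not a).
      branch 1.1 (add not b):
        × closes — contains both b and not b.
      branch 1.2 (add (c iff not a)):
        (not a or not b): β-rule — branch into not a  //  not b.
          branch 1.2.1 (add not a):
            × closes — contains both a and not a.
          branch 1.2.2 (add not b):
            × closes — contains both b and not b.
  branch 2 (add not ((a and b) and (b implies (c iff not a))), not ((not a or not b) and a)):
    not ((a and b) and (b implies (c iff not a))): β-rule — branch into not (a and b)  //  not (b implies (c iff not a)).
      branch 2.1 (add not (a and b)):
        not ((not a or not b) and a): β-rule — branch into not (not a or not b)  //  not a.
          branch 2.1.1 (add not (not a or not b)):
            not (not a or not b): α-rule — add not not a, not not b.
            not (a and b): β-rule — branch into not a  //  not b.
              branch 2.1.1.1 (add not a):
                × closes — contains both a and not a.
              branch 2.1.1.2 (add not b):
                × closes — contains both b and not b.
          branch 2.1.2 (add not a):
            not (a and b): β-rule — branch into not a  //  not b.
              branch 2.1.2.1 (add not a):
                ○ open, literals {a=0}.
              branch 2.1.2.2 (add not b):
                ○ open, literals {a=0, b=0}.
      branch 2.2 (add not (b implies (c iff not a))):
        not (b implies (c iff not a)): α-rule — add b, not (c iff not a).
        not ((not a or not b) and a): β-rule — branch into not (not a or not b)  //  not a.
          branch 2.2.1 (add not (not a or not b)):
            not (not a or not b): α-rule — add not not a, not not b.
            not (c iff not a): β-rule — branch into c, not not a  //  not c, not a.
              branch 2.2.1.1 (add c, not not a):
                ○ open, literals {a=1, b=1, c=1}.
              branch 2.2.1.2 (add not c, not a):
                × closes — contains both a and not a.
          branch 2.2.2 (add not a):
            not (c iff not a): β-rule — branch into c, not not a  //  not c, not a.
              branch 2.2.2.1 (add c, not not a):
                × closes — contains both a and not a.
              branch 2.2.2.2 (add not c, not a):
                ○ open, literals {a=0, b=1, c=0}.
7 branches closed, 4 open.
Each open branch fixes some atoms; the unmentioned ones are free. Counting distinct full assignments: branch {a=0} (b, c) contributes 4 new; branch {a=0, b=0} (c) contributes 0 new; branch {a=1, b=1, c=1} (none free) contributes 1 new; branch {a=0, b=1, c=0} (none free) contributes 0 new. Total: 5.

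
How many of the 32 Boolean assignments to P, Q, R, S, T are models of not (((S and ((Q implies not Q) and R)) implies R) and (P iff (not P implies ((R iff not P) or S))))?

12

Initial set: {not (((S and ((Q implies not Q) and R)) implies R) and (P iff (not P implies ((R iff not P) or S))))}.
not (((S and ((Q implies not Q) and R)) implies R) and (P iff (not P implies ((R iff not P) or S)))): β-rule — branch into not ((S and ((Q implies not Q) and R)) implies R)  //  not (P iff (not P implies ((R iff not P) or S))).
  branch 1 (add not ((S and ((Q implies not Q) and R)) implies R)):
    not ((S and ((Q implies not Q) and R)) implies R): α-rule — add (S and ((Q implies not Q) and R)), not R.
    (S and ((Q implies not Q) and R)): α-rule — add S, ((Q implies not Q) and R).
    ((Q implies not Q) and R): α-rule — add (Q implies not Q), R.
    × closes — contains both R and not R.
  branch 2 (add not (P iff (not P implies ((R iff not P) or S)))):
    not (P iff (not P implies ((R iff not P) or S))): β-rule — branch into P, not (not P implies ((R iff not P) or S))  //  not P, (not P implies ((R iff not P) or S)).
      branch 2.1 (add P, not (not P implies ((R iff not P) or S))):
        not (not P implies ((R iff not P) or S)): α-rule — add not P, not ((R iff not P) or S).
        × closes — contains both P and not P.
      branch 2.2 (add not P, (not P implies ((R iff not P) or S))):
        (not P implies ((R iff not P) or S)): β-rule — branch into not not P  //  ((R iff not P) or S).
          branch 2.2.1 (add not not P):
            × closes — contains both P and not P.
          branch 2.2.2 (add ((R iff not P) or S)):
            ((R iff not P) or S): β-rule — branch into (R iff not P)  //  S.
              branch 2.2.2.1 (add (R iff not P)):
                (R iff not P): β-rule — branch into R, not P  //  not R, not not P.
                  branch 2.2.2.1.1 (add R, not P):
                    ○ open, literals {P=false, R=true}.
                  branch 2.2.2.1.2 (add not R, not not P):
                    × closes — contains both P and not P.
              branch 2.2.2.2 (add S):
                ○ open, literals {P=false, S=true}.
4 branches closed, 2 open.
Each open branch fixes some atoms; the unmentioned ones are free. Counting distinct full assignments: branch {P=false, R=true} (Q, S, T) contributes 8 new; branch {P=false, S=true} (Q, R, T) contributes 4 new. Total: 12.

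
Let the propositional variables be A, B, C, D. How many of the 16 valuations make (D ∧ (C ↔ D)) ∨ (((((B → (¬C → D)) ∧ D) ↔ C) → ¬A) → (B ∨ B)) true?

Initial set: {((D ∧ (C ↔ D)) ∨ (((((B → (¬C → D)) ∧ D) ↔ C) → ¬A) → (B ∨ B)))}.
((D ∧ (C ↔ D)) ∨ (((((B → (¬C → D)) ∧ D) ↔ C) → ¬A) → (B ∨ B))): β-rule — branch into (D ∧ (C ↔ D))  //  (((((B → (¬C → D)) ∧ D) ↔ C) → ¬A) → (B ∨ B)).
  branch 1 (add (D ∧ (C ↔ D))):
    (D ∧ (C ↔ D)): α-rule — add D, (C ↔ D).
    (C ↔ D): β-rule — branch into C, D  //  ¬C, ¬D.
      branch 1.1 (add C, D):
        ○ open, literals {C=T, D=T}.
      branch 1.2 (add ¬C, ¬D):
        × closes — contains both D and ¬D.
  branch 2 (add (((((B → (¬C → D)) ∧ D) ↔ C) → ¬A) → (B ∨ B))):
    (((((B → (¬C → D)) ∧ D) ↔ C) → ¬A) → (B ∨ B)): β-rule — branch into ¬((((B → (¬C → D)) ∧ D) ↔ C) → ¬A)  //  (B ∨ B).
      branch 2.1 (add ¬((((B → (¬C → D)) ∧ D) ↔ C) → ¬A)):
        ¬((((B → (¬C → D)) ∧ D) ↔ C) → ¬A): α-rule — add (((B → (¬C → D)) ∧ D) ↔ C), ¬¬A.
        (((B → (¬C → D)) ∧ D) ↔ C): β-rule — branch into ((B → (¬C → D)) ∧ D), C  //  ¬((B → (¬C → D)) ∧ D), ¬C.
          branch 2.1.1 (add ((B → (¬C → D)) ∧ D), C):
            ((B → (¬C → D)) ∧ D): α-rule — add (B → (¬C → D)), D.
            (B → (¬C → D)): β-rule — branch into ¬B  //  (¬C → D).
              branch 2.1.1.1 (add ¬B):
                ○ open, literals {A=T, B=F, C=T, D=T}.
              branch 2.1.1.2 (add (¬C → D)):
                (¬C → D): β-rule — branch into ¬¬C  //  D.
                  branch 2.1.1.2.1 (add ¬¬C):
                    ○ open, literals {A=T, C=T, D=T}.
                  branch 2.1.1.2.2 (add D):
                    ○ open, literals {A=T, C=T, D=T}.
          branch 2.1.2 (add ¬((B → (¬C → D)) ∧ D), ¬C):
            ¬((B → (¬C → D)) ∧ D): β-rule — branch into ¬(B → (¬C → D))  //  ¬D.
              branch 2.1.2.1 (add ¬(B → (¬C → D))):
                ¬(B → (¬C → D)): α-rule — add B, ¬(¬C → D).
                ¬(¬C → D): α-rule — add ¬C, ¬D.
                ○ open, literals {A=T, B=T, C=F, D=F}.
              branch 2.1.2.2 (add ¬D):
                ○ open, literals {A=T, C=F, D=F}.
      branch 2.2 (add (B ∨ B)):
        (B ∨ B): β-rule — branch into B  //  B.
          branch 2.2.1 (add B):
            ○ open, literals {B=T}.
          branch 2.2.2 (add B):
            ○ open, literals {B=T}.
1 branch closed, 8 open.
Each open branch fixes some atoms; the unmentioned ones are free. Counting distinct full assignments: branch {C=T, D=T} (A, B) contributes 4 new; branch {A=T, B=F, C=T, D=T} (none free) contributes 0 new; branch {A=T, C=T, D=T} (B) contributes 0 new; branch {A=T, C=T, D=T} (B) contributes 0 new; branch {A=T, B=T, C=F, D=F} (none free) contributes 1 new; branch {A=T, C=F, D=F} (B) contributes 1 new; branch {B=T} (A, C, D) contributes 5 new; branch {B=T} (A, C, D) contributes 0 new. Total: 11.

11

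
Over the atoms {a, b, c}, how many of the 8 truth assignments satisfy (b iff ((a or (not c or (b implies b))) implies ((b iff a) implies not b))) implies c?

7

Initial set: {((b iff ((a or (not c or (b implies b))) implies ((b iff a) implies not b))) implies c)}.
((b iff ((a or (not c or (b implies b))) implies ((b iff a) implies not b))) implies c): β-rule — branch into not (b iff ((a or (not c or (b implies b))) implies ((b iff a) implies not b)))  //  c.
  branch 1 (add not (b iff ((a or (not c or (b implies b))) implies ((b iff a) implies not b)))):
    not (b iff ((a or (not c or (b implies b))) implies ((b iff a) implies not b))): β-rule — branch into b, not ((a or (not c or (b implies b))) implies ((b iff a) implies not b))  //  not b, ((a or (not c or (b implies b))) implies ((b iff a) implies not b)).
      branch 1.1 (add b, not ((a or (not c or (b implies b))) implies ((b iff a) implies not b))):
        not ((a or (not c or (b implies b))) implies ((b iff a) implies not b)): α-rule — add (a or (not c or (b implies b))), not ((b iff a) implies not b).
        not ((b iff a) implies not b): α-rule — add (b iff a), not not b.
        (a or (not c or (b implies b))): β-rule — branch into a  //  (not c or (b implies b)).
          branch 1.1.1 (add a):
            (b iff a): β-rule — branch into b, a  //  not b, not a.
              branch 1.1.1.1 (add b, a):
                ○ open, literals {a=1, b=1}.
              branch 1.1.1.2 (add not b, not a):
                × closes — contains both b and not b.
          branch 1.1.2 (add (not c or (b implies b))):
            (b iff a): β-rule — branch into b, a  //  not b, not a.
              branch 1.1.2.1 (add b, a):
                (not c or (b implies b)): β-rule — branch into not c  //  (b implies b).
                  branch 1.1.2.1.1 (add not c):
                    ○ open, literals {a=1, b=1, c=0}.
                  branch 1.1.2.1.2 (add (b implies b)):
                    (b implies b): β-rule — branch into not b  //  b.
                      branch 1.1.2.1.2.1 (add not b):
                        × closes — contains both b and not b.
                      branch 1.1.2.1.2.2 (add b):
                        ○ open, literals {a=1, b=1}.
              branch 1.1.2.2 (add not b, not a):
                × closes — contains both b and not b.
      branch 1.2 (add not b, ((a or (not c or (b implies b))) implies ((b iff a) implies not b))):
        ((a or (not c or (b implies b))) implies ((b iff a) implies not b)): β-rule — branch into not (a or (not c or (b implies b)))  //  ((b iff a) implies not b).
          branch 1.2.1 (add not (a or (not c or (b implies b)))):
            not (a or (not c or (b implies b))): α-rule — add not a, not (not c or (b implies b)).
            not (not c or (b implies b)): α-rule — add not not c, not (b implies b).
            not (b implies b): α-rule — add b, not b.
            × closes — contains both b and not b.
          branch 1.2.2 (add ((b iff a) implies not b)):
            ((b iff a) implies not b): β-rule — branch into not (b iff a)  //  not b.
              branch 1.2.2.1 (add not (b iff a)):
                not (b iff a): β-rule — branch into b, not a  //  not b, a.
                  branch 1.2.2.1.1 (add b, not a):
                    × closes — contains both b and not b.
                  branch 1.2.2.1.2 (add not b, a):
                    ○ open, literals {a=1, b=0}.
              branch 1.2.2.2 (add not b):
                ○ open, literals {b=0}.
  branch 2 (add c):
    ○ open, literals {c=1}.
5 branches closed, 6 open.
Each open branch fixes some atoms; the unmentioned ones are free. Counting distinct full assignments: branch {a=1, b=1} (c) contributes 2 new; branch {a=1, b=1, c=0} (none free) contributes 0 new; branch {a=1, b=1} (c) contributes 0 new; branch {a=1, b=0} (c) contributes 2 new; branch {b=0} (a, c) contributes 2 new; branch {c=1} (a, b) contributes 1 new. Total: 7.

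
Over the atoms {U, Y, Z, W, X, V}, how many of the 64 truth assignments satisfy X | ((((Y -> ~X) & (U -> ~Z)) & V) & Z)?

Initial set: {(X | ((((Y -> ~X) & (U -> ~Z)) & V) & Z))}.
(X | ((((Y -> ~X) & (U -> ~Z)) & V) & Z)): β-rule — branch into X  //  ((((Y -> ~X) & (U -> ~Z)) & V) & Z).
  branch 1 (add X):
    ○ open, literals {X=T}.
  branch 2 (add ((((Y -> ~X) & (U -> ~Z)) & V) & Z)):
    ((((Y -> ~X) & (U -> ~Z)) & V) & Z): α-rule — add (((Y -> ~X) & (U -> ~Z)) & V), Z.
    (((Y -> ~X) & (U -> ~Z)) & V): α-rule — add ((Y -> ~X) & (U -> ~Z)), V.
    ((Y -> ~X) & (U -> ~Z)): α-rule — add (Y -> ~X), (U -> ~Z).
    (Y -> ~X): β-rule — branch into ~Y  //  ~X.
      branch 2.1 (add ~Y):
        (U -> ~Z): β-rule — branch into ~U  //  ~Z.
          branch 2.1.1 (add ~U):
            ○ open, literals {U=F, V=T, Y=F, Z=T}.
          branch 2.1.2 (add ~Z):
            × closes — contains both Z and ~Z.
      branch 2.2 (add ~X):
        (U -> ~Z): β-rule — branch into ~U  //  ~Z.
          branch 2.2.1 (add ~U):
            ○ open, literals {U=F, V=T, X=F, Z=T}.
          branch 2.2.2 (add ~Z):
            × closes — contains both Z and ~Z.
2 branches closed, 3 open.
Each open branch fixes some atoms; the unmentioned ones are free. Counting distinct full assignments: branch {X=T} (U, Y, Z, W, V) contributes 32 new; branch {U=F, V=T, Y=F, Z=T} (W, X) contributes 2 new; branch {U=F, V=T, X=F, Z=T} (Y, W) contributes 2 new. Total: 36.

36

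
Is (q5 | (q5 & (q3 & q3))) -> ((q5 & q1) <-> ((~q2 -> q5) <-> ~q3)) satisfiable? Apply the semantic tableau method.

Satisfiable

Initial set: {T ((q5 | (q5 & (q3 & q3))) -> ((q5 & q1) <-> ((~q2 -> q5) <-> ~q3)))}.
T ((q5 | (q5 & (q3 & q3))) -> ((q5 & q1) <-> ((~q2 -> q5) <-> ~q3))): β-rule — branch into F (q5 | (q5 & (q3 & q3)))  //  T ((q5 & q1) <-> ((~q2 -> q5) <-> ~q3)).
  branch 1 (add F (q5 | (q5 & (q3 & q3)))):
    F (q5 | (q5 & (q3 & q3))): α-rule — add F q5, F (q5 & (q3 & q3)).
    F (q5 & (q3 & q3)): β-rule — branch into F q5  //  F (q3 & q3).
      branch 1.1 (add F q5):
        ○ open, literals {q5=F}.
      branch 1.2 (add F (q3 & q3)):
        F (q3 & q3): β-rule — branch into F q3  //  F q3.
          branch 1.2.1 (add F q3):
            ○ open, literals {q3=F, q5=F}.
          branch 1.2.2 (add F q3):
            ○ open, literals {q3=F, q5=F}.
  branch 2 (add T ((q5 & q1) <-> ((~q2 -> q5) <-> ~q3))):
    T ((q5 & q1) <-> ((~q2 -> q5) <-> ~q3)): β-rule — branch into T (q5 & q1), T ((~q2 -> q5) <-> ~q3)  //  F (q5 & q1), F ((~q2 -> q5) <-> ~q3).
      branch 2.1 (add T (q5 & q1), T ((~q2 -> q5) <-> ~q3)):
        T (q5 & q1): α-rule — add T q5, T q1.
        T ((~q2 -> q5) <-> ~q3): β-rule — branch into T (~q2 -> q5), T ~q3  //  F (~q2 -> q5), F ~q3.
          branch 2.1.1 (add T (~q2 -> q5), T ~q3):
            T (~q2 -> q5): β-rule — branch into F ~q2  //  T q5.
              branch 2.1.1.1 (add F ~q2):
                ○ open, literals {q1=T, q2=T, q3=F, q5=T}.
              branch 2.1.1.2 (add T q5):
                ○ open, literals {q1=T, q3=F, q5=T}.
          branch 2.1.2 (add F (~q2 -> q5), F ~q3):
            F (~q2 -> q5): α-rule — add T ~q2, F q5.
            × closes — contains both q5 and ~q5.
      branch 2.2 (add F (q5 & q1), F ((~q2 -> q5) <-> ~q3)):
        F (q5 & q1): β-rule — branch into F q5  //  F q1.
          branch 2.2.1 (add F q5):
            F ((~q2 -> q5) <-> ~q3): β-rule — branch into T (~q2 -> q5), F ~q3  //  F (~q2 -> q5), T ~q3.
              branch 2.2.1.1 (add T (~q2 -> q5), F ~q3):
                T (~q2 -> q5): β-rule — branch into F ~q2  //  T q5.
                  branch 2.2.1.1.1 (add F ~q2):
                    ○ open, literals {q2=T, q3=T, q5=F}.
                  branch 2.2.1.1.2 (add T q5):
                    × closes — contains both q5 and ~q5.
              branch 2.2.1.2 (add F (~q2 -> q5), T ~q3):
                F (~q2 -> q5): α-rule — add T ~q2, F q5.
                ○ open, literals {q2=F, q3=F, q5=F}.
          branch 2.2.2 (add F q1):
            F ((~q2 -> q5) <-> ~q3): β-rule — branch into T (~q2 -> q5), F ~q3  //  F (~q2 -> q5), T ~q3.
              branch 2.2.2.1 (add T (~q2 -> q5), F ~q3):
                T (~q2 -> q5): β-rule — branch into F ~q2  //  T q5.
                  branch 2.2.2.1.1 (add F ~q2):
                    ○ open, literals {q1=F, q2=T, q3=T}.
                  branch 2.2.2.1.2 (add T q5):
                    ○ open, literals {q1=F, q3=T, q5=T}.
              branch 2.2.2.2 (add F (~q2 -> q5), T ~q3):
                F (~q2 -> q5): α-rule — add T ~q2, F q5.
                ○ open, literals {q1=F, q2=F, q3=F, q5=F}.
2 branches closed, 10 open.
An open branch gives a satisfying assignment: q5=F.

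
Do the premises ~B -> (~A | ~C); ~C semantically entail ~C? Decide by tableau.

Yes

Initial set: {(~B -> (~A | ~C)); ~C; ~~C}.
× closes — contains both C and ~C.
All 1 branch closes.
Every branch closed, so the premises entail the conclusion.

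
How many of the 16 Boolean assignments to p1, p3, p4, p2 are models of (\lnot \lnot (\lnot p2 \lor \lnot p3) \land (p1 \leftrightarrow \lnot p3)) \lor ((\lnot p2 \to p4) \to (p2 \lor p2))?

14

Initial set: {((\lnot \lnot (\lnot p2 \lor \lnot p3) \land (p1 \leftrightarrow \lnot p3)) \lor ((\lnot p2 \to p4) \to (p2 \lor p2)))}.
((\lnot \lnot (\lnot p2 \lor \lnot p3) \land (p1 \leftrightarrow \lnot p3)) \lor ((\lnot p2 \to p4) \to (p2 \lor p2))): β-rule — branch into (\lnot \lnot (\lnot p2 \lor \lnot p3) \land (p1 \leftrightarrow \lnot p3))  //  ((\lnot p2 \to p4) \to (p2 \lor p2)).
  branch 1 (add (\lnot \lnot (\lnot p2 \lor \lnot p3) \land (p1 \leftrightarrow \lnot p3))):
    (\lnot \lnot (\lnot p2 \lor \lnot p3) \land (p1 \leftrightarrow \lnot p3)): α-rule — add \lnot \lnot (\lnot p2 \lor \lnot p3), (p1 \leftrightarrow \lnot p3).
    \lnot \lnot (\lnot p2 \lor \lnot p3): drop double negation, giving (\lnot p2 \lor \lnot p3).
    (p1 \leftrightarrow \lnot p3): β-rule — branch into p1, \lnot p3  //  \lnot p1, \lnot \lnot p3.
      branch 1.1 (add p1, \lnot p3):
        (\lnot p2 \lor \lnot p3): β-rule — branch into \lnot p2  //  \lnot p3.
          branch 1.1.1 (add \lnot p2):
            ○ open, literals {p1=T, p2=F, p3=F}.
          branch 1.1.2 (add \lnot p3):
            ○ open, literals {p1=T, p3=F}.
      branch 1.2 (add \lnot p1, \lnot \lnot p3):
        (\lnot p2 \lor \lnot p3): β-rule — branch into \lnot p2  //  \lnot p3.
          branch 1.2.1 (add \lnot p2):
            ○ open, literals {p1=F, p2=F, p3=T}.
          branch 1.2.2 (add \lnot p3):
            × closes — contains both p3 and \lnot p3.
  branch 2 (add ((\lnot p2 \to p4) \to (p2 \lor p2))):
    ((\lnot p2 \to p4) \to (p2 \lor p2)): β-rule — branch into \lnot (\lnot p2 \to p4)  //  (p2 \lor p2).
      branch 2.1 (add \lnot (\lnot p2 \to p4)):
        \lnot (\lnot p2 \to p4): α-rule — add \lnot p2, \lnot p4.
        ○ open, literals {p2=F, p4=F}.
      branch 2.2 (add (p2 \lor p2)):
        (p2 \lor p2): β-rule — branch into p2  //  p2.
          branch 2.2.1 (add p2):
            ○ open, literals {p2=T}.
          branch 2.2.2 (add p2):
            ○ open, literals {p2=T}.
1 branch closed, 6 open.
Each open branch fixes some atoms; the unmentioned ones are free. Counting distinct full assignments: branch {p1=T, p2=F, p3=F} (p4) contributes 2 new; branch {p1=T, p3=F} (p4, p2) contributes 2 new; branch {p1=F, p2=F, p3=T} (p4) contributes 2 new; branch {p2=F, p4=F} (p1, p3) contributes 2 new; branch {p2=T} (p1, p3, p4) contributes 6 new; branch {p2=T} (p1, p3, p4) contributes 0 new. Total: 14.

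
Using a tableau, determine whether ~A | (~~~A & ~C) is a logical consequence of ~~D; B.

Initial set: {T ~~D; T B; F (~A | (~~~A & ~C))}.
T ~~D: drop double negation, giving T D.
F (~A | (~~~A & ~C)): α-rule — add F ~A, F (~~~A & ~C).
F (~~~A & ~C): β-rule — branch into F ~~~A  //  F ~C.
  branch 1 (add F ~~~A):
    F ~~~A: drop double negation, giving F ~A.
    ○ open, literals {A=T, B=T, D=T}.
  branch 2 (add F ~C):
    ○ open, literals {A=T, B=T, C=T, D=T}.
0 branches closed, 2 open.
An open branch gives a countermodel: A=T, B=T, D=T (unmentioned atoms arbitrary); the premises hold there but the conclusion fails.

No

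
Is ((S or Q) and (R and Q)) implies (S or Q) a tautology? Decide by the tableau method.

Valid

Assume the negation and expand:
Initial set: {not (((S or Q) and (R and Q)) implies (S or Q))}.
not (((S or Q) and (R and Q)) implies (S or Q)): α-rule — add ((S or Q) and (R and Q)), not (S or Q).
((S or Q) and (R and Q)): α-rule — add (S or Q), (R and Q).
not (S or Q): α-rule — add not S, not Q.
(R and Q): α-rule — add R, Q.
× closes — contains both Q and not Q.
All 1 branch closes.
Every branch closed, so the negation is unsatisfiable and the formula is valid.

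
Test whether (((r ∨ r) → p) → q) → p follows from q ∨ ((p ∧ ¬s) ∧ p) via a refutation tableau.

No

Initial set: {(q ∨ ((p ∧ ¬s) ∧ p)); ¬((((r ∨ r) → p) → q) → p)}.
¬((((r ∨ r) → p) → q) → p): α-rule — add (((r ∨ r) → p) → q), ¬p.
(q ∨ ((p ∧ ¬s) ∧ p)): β-rule — branch into q  //  ((p ∧ ¬s) ∧ p).
  branch 1 (add q):
    (((r ∨ r) → p) → q): β-rule — branch into ¬((r ∨ r) → p)  //  q.
      branch 1.1 (add ¬((r ∨ r) → p)):
        ¬((r ∨ r) → p): α-rule — add (r ∨ r), ¬p.
        (r ∨ r): β-rule — branch into r  //  r.
          branch 1.1.1 (add r):
            ○ open, literals {p=F, q=T, r=T}.
          branch 1.1.2 (add r):
            ○ open, literals {p=F, q=T, r=T}.
      branch 1.2 (add q):
        ○ open, literals {p=F, q=T}.
  branch 2 (add ((p ∧ ¬s) ∧ p)):
    ((p ∧ ¬s) ∧ p): α-rule — add (p ∧ ¬s), p.
    × closes — contains both p and ¬p.
1 branch closed, 3 open.
An open branch gives a countermodel: p=F, q=T, r=T (unmentioned atoms arbitrary); the premises hold there but the conclusion fails.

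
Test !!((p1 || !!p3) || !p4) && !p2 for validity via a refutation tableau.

Not valid

Assume the negation and expand:
Initial set: {!(!!((p1 || !!p3) || !p4) && !p2)}.
!(!!((p1 || !!p3) || !p4) && !p2): β-rule — branch into !!!((p1 || !!p3) || !p4)  //  !!p2.
  branch 1 (add !!!((p1 || !!p3) || !p4)):
    !!!((p1 || !!p3) || !p4): drop double negation, giving !((p1 || !!p3) || !p4).
    !((p1 || !!p3) || !p4): α-rule — add !(p1 || !!p3), !!p4.
    !(p1 || !!p3): α-rule — add !p1, !!!p3.
    !!!p3: drop double negation, giving !p3.
    ○ open, literals {p1=F, p3=F, p4=T}.
  branch 2 (add !!p2):
    ○ open, literals {p2=T}.
0 branches closed, 2 open.
An open branch gives a countermodel: p1=F, p3=F, p4=T (unmentioned atoms arbitrary); under it the original formula is false.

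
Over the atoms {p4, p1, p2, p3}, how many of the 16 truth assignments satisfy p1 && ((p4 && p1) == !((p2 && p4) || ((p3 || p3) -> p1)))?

4

Initial set: {(p1 && ((p4 && p1) == !((p2 && p4) || ((p3 || p3) -> p1))))}.
(p1 && ((p4 && p1) == !((p2 && p4) || ((p3 || p3) -> p1)))): α-rule — add p1, ((p4 && p1) == !((p2 && p4) || ((p3 || p3) -> p1))).
((p4 && p1) == !((p2 && p4) || ((p3 || p3) -> p1))): β-rule — branch into (p4 && p1), !((p2 && p4) || ((p3 || p3) -> p1))  //  !(p4 && p1), !!((p2 && p4) || ((p3 || p3) -> p1)).
  branch 1 (add (p4 && p1), !((p2 && p4) || ((p3 || p3) -> p1))):
    (p4 && p1): α-rule — add p4, p1.
    !((p2 && p4) || ((p3 || p3) -> p1)): α-rule — add !(p2 && p4), !((p3 || p3) -> p1).
    !((p3 || p3) -> p1): α-rule — add (p3 || p3), !p1.
    × closes — contains both p1 and !p1.
  branch 2 (add !(p4 && p1), !!((p2 && p4) || ((p3 || p3) -> p1))):
    !(p4 && p1): β-rule — branch into !p4  //  !p1.
      branch 2.1 (add !p4):
        !!((p2 && p4) || ((p3 || p3) -> p1)): β-rule — branch into (p2 && p4)  //  ((p3 || p3) -> p1).
          branch 2.1.1 (add (p2 && p4)):
            (p2 && p4): α-rule — add p2, p4.
            × closes — contains both p4 and !p4.
          branch 2.1.2 (add ((p3 || p3) -> p1)):
            ((p3 || p3) -> p1): β-rule — branch into !(p3 || p3)  //  p1.
              branch 2.1.2.1 (add !(p3 || p3)):
                !(p3 || p3): α-rule — add !p3, !p3.
                ○ open, literals {p1=T, p3=F, p4=F}.
              branch 2.1.2.2 (add p1):
                ○ open, literals {p1=T, p4=F}.
      branch 2.2 (add !p1):
        × closes — contains both p1 and !p1.
3 branches closed, 2 open.
Each open branch fixes some atoms; the unmentioned ones are free. Counting distinct full assignments: branch {p1=T, p3=F, p4=F} (p2) contributes 2 new; branch {p1=T, p4=F} (p2, p3) contributes 2 new. Total: 4.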